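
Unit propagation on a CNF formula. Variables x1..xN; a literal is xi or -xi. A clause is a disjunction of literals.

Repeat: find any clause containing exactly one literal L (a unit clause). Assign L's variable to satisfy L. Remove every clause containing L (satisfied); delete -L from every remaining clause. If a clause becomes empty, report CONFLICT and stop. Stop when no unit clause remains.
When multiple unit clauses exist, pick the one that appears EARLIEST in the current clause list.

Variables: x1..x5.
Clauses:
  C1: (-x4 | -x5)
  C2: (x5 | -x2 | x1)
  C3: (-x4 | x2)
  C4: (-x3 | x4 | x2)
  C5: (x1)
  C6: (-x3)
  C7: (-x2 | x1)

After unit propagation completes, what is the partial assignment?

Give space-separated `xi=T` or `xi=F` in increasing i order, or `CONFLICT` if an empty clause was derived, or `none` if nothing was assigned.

Answer: x1=T x3=F

Derivation:
unit clause [1] forces x1=T; simplify:
  satisfied 3 clause(s); 4 remain; assigned so far: [1]
unit clause [-3] forces x3=F; simplify:
  satisfied 2 clause(s); 2 remain; assigned so far: [1, 3]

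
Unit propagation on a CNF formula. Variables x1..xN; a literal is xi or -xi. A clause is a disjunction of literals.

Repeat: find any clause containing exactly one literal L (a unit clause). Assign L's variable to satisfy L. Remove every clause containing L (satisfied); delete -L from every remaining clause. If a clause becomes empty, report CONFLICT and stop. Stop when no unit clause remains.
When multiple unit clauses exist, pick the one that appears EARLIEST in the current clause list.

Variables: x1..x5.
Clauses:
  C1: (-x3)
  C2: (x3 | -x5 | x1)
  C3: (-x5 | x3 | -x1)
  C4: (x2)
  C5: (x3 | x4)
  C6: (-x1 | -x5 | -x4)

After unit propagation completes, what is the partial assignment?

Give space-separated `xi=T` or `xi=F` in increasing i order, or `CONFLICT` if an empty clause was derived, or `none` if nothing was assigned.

unit clause [-3] forces x3=F; simplify:
  drop 3 from [3, -5, 1] -> [-5, 1]
  drop 3 from [-5, 3, -1] -> [-5, -1]
  drop 3 from [3, 4] -> [4]
  satisfied 1 clause(s); 5 remain; assigned so far: [3]
unit clause [2] forces x2=T; simplify:
  satisfied 1 clause(s); 4 remain; assigned so far: [2, 3]
unit clause [4] forces x4=T; simplify:
  drop -4 from [-1, -5, -4] -> [-1, -5]
  satisfied 1 clause(s); 3 remain; assigned so far: [2, 3, 4]

Answer: x2=T x3=F x4=T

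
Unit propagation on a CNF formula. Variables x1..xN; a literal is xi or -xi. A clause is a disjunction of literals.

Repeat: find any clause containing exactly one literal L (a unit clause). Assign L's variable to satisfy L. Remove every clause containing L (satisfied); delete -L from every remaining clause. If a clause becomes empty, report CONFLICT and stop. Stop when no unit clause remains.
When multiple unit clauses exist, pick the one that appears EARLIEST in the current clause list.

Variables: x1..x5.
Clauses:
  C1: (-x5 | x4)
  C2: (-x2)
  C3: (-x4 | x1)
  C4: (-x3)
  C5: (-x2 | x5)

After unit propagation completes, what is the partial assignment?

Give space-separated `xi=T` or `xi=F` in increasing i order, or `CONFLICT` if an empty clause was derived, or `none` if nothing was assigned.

unit clause [-2] forces x2=F; simplify:
  satisfied 2 clause(s); 3 remain; assigned so far: [2]
unit clause [-3] forces x3=F; simplify:
  satisfied 1 clause(s); 2 remain; assigned so far: [2, 3]

Answer: x2=F x3=F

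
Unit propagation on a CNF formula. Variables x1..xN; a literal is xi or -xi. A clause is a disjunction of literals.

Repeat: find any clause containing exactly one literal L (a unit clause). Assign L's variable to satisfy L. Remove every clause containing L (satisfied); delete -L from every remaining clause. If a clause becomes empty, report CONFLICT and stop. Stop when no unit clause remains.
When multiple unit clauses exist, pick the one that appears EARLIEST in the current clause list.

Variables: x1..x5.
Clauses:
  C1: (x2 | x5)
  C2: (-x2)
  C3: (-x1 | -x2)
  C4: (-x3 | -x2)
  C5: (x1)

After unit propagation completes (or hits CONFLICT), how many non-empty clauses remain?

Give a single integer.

unit clause [-2] forces x2=F; simplify:
  drop 2 from [2, 5] -> [5]
  satisfied 3 clause(s); 2 remain; assigned so far: [2]
unit clause [5] forces x5=T; simplify:
  satisfied 1 clause(s); 1 remain; assigned so far: [2, 5]
unit clause [1] forces x1=T; simplify:
  satisfied 1 clause(s); 0 remain; assigned so far: [1, 2, 5]

Answer: 0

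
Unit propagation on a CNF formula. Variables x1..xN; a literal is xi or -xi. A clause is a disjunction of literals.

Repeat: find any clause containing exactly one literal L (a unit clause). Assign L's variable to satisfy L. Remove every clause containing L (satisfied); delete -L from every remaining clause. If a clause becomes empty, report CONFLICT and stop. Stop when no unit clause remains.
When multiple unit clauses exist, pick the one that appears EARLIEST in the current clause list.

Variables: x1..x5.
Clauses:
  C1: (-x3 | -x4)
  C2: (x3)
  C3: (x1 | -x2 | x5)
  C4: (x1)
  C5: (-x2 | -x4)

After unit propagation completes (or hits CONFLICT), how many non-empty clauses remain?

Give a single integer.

Answer: 0

Derivation:
unit clause [3] forces x3=T; simplify:
  drop -3 from [-3, -4] -> [-4]
  satisfied 1 clause(s); 4 remain; assigned so far: [3]
unit clause [-4] forces x4=F; simplify:
  satisfied 2 clause(s); 2 remain; assigned so far: [3, 4]
unit clause [1] forces x1=T; simplify:
  satisfied 2 clause(s); 0 remain; assigned so far: [1, 3, 4]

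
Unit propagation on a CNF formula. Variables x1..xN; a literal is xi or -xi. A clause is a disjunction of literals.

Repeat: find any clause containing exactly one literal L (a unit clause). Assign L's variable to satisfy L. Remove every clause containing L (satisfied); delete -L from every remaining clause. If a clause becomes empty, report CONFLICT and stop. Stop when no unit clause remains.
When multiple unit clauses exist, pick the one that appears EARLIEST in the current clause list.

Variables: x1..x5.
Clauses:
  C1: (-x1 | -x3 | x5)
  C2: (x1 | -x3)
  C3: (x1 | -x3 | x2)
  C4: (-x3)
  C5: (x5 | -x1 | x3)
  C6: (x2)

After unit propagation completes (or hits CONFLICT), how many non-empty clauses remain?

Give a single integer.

Answer: 1

Derivation:
unit clause [-3] forces x3=F; simplify:
  drop 3 from [5, -1, 3] -> [5, -1]
  satisfied 4 clause(s); 2 remain; assigned so far: [3]
unit clause [2] forces x2=T; simplify:
  satisfied 1 clause(s); 1 remain; assigned so far: [2, 3]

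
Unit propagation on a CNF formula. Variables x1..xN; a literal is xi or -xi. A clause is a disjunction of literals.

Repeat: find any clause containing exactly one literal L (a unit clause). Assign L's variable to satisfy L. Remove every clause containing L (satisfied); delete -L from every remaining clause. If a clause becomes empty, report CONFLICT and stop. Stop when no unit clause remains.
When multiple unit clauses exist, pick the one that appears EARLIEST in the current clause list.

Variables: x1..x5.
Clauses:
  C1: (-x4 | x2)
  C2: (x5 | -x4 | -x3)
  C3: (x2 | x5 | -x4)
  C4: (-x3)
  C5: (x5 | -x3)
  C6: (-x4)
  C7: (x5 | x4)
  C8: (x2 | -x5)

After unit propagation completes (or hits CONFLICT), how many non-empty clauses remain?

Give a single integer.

unit clause [-3] forces x3=F; simplify:
  satisfied 3 clause(s); 5 remain; assigned so far: [3]
unit clause [-4] forces x4=F; simplify:
  drop 4 from [5, 4] -> [5]
  satisfied 3 clause(s); 2 remain; assigned so far: [3, 4]
unit clause [5] forces x5=T; simplify:
  drop -5 from [2, -5] -> [2]
  satisfied 1 clause(s); 1 remain; assigned so far: [3, 4, 5]
unit clause [2] forces x2=T; simplify:
  satisfied 1 clause(s); 0 remain; assigned so far: [2, 3, 4, 5]

Answer: 0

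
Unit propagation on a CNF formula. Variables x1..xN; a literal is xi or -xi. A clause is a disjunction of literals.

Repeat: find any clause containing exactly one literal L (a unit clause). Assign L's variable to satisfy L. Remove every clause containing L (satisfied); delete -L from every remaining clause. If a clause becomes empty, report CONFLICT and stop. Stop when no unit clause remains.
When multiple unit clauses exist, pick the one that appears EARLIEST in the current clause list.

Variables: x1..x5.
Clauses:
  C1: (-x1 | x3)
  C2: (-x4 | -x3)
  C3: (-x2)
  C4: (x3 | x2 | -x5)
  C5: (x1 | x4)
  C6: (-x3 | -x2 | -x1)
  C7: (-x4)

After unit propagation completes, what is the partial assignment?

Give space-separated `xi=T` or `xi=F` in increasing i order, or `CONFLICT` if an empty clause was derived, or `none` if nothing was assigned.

Answer: x1=T x2=F x3=T x4=F

Derivation:
unit clause [-2] forces x2=F; simplify:
  drop 2 from [3, 2, -5] -> [3, -5]
  satisfied 2 clause(s); 5 remain; assigned so far: [2]
unit clause [-4] forces x4=F; simplify:
  drop 4 from [1, 4] -> [1]
  satisfied 2 clause(s); 3 remain; assigned so far: [2, 4]
unit clause [1] forces x1=T; simplify:
  drop -1 from [-1, 3] -> [3]
  satisfied 1 clause(s); 2 remain; assigned so far: [1, 2, 4]
unit clause [3] forces x3=T; simplify:
  satisfied 2 clause(s); 0 remain; assigned so far: [1, 2, 3, 4]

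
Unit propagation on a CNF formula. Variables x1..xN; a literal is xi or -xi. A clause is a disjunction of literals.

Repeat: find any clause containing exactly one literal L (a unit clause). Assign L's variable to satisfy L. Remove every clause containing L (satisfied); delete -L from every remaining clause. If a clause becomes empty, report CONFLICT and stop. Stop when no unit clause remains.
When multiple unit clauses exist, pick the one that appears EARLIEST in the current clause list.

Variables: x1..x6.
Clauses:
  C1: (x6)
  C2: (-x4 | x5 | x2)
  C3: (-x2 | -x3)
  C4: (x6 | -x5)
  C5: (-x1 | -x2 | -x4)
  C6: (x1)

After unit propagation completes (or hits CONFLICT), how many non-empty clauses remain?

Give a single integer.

Answer: 3

Derivation:
unit clause [6] forces x6=T; simplify:
  satisfied 2 clause(s); 4 remain; assigned so far: [6]
unit clause [1] forces x1=T; simplify:
  drop -1 from [-1, -2, -4] -> [-2, -4]
  satisfied 1 clause(s); 3 remain; assigned so far: [1, 6]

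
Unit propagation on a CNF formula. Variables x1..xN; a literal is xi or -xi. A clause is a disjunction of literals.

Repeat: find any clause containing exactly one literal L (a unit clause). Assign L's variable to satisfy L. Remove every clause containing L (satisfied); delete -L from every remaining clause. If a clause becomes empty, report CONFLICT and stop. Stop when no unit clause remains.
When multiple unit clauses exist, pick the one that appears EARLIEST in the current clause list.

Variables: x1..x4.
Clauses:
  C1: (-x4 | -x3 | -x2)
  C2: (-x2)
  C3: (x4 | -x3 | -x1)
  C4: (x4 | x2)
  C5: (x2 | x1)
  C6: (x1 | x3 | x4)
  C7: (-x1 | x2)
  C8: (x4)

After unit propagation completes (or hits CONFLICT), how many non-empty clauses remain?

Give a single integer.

unit clause [-2] forces x2=F; simplify:
  drop 2 from [4, 2] -> [4]
  drop 2 from [2, 1] -> [1]
  drop 2 from [-1, 2] -> [-1]
  satisfied 2 clause(s); 6 remain; assigned so far: [2]
unit clause [4] forces x4=T; simplify:
  satisfied 4 clause(s); 2 remain; assigned so far: [2, 4]
unit clause [1] forces x1=T; simplify:
  drop -1 from [-1] -> [] (empty!)
  satisfied 1 clause(s); 1 remain; assigned so far: [1, 2, 4]
CONFLICT (empty clause)

Answer: 0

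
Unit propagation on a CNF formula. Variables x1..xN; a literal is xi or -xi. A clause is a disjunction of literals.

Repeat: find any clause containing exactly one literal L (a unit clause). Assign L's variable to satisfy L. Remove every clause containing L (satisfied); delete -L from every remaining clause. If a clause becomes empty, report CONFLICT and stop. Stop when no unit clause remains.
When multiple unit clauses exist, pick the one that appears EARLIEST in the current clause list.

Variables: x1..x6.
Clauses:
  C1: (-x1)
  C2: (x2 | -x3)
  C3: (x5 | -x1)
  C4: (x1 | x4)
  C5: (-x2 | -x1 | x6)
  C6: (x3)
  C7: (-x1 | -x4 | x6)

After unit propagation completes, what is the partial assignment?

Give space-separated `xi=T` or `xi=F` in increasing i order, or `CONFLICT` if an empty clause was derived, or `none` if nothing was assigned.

unit clause [-1] forces x1=F; simplify:
  drop 1 from [1, 4] -> [4]
  satisfied 4 clause(s); 3 remain; assigned so far: [1]
unit clause [4] forces x4=T; simplify:
  satisfied 1 clause(s); 2 remain; assigned so far: [1, 4]
unit clause [3] forces x3=T; simplify:
  drop -3 from [2, -3] -> [2]
  satisfied 1 clause(s); 1 remain; assigned so far: [1, 3, 4]
unit clause [2] forces x2=T; simplify:
  satisfied 1 clause(s); 0 remain; assigned so far: [1, 2, 3, 4]

Answer: x1=F x2=T x3=T x4=T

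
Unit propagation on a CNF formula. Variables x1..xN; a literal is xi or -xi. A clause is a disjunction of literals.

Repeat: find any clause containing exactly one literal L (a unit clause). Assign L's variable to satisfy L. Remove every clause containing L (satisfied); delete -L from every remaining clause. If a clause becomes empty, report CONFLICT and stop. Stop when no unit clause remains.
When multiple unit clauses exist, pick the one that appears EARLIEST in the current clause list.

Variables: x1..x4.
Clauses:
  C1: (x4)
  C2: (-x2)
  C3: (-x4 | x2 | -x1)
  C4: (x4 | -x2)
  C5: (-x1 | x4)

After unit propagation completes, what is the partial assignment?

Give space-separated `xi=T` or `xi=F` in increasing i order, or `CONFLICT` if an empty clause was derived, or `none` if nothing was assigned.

Answer: x1=F x2=F x4=T

Derivation:
unit clause [4] forces x4=T; simplify:
  drop -4 from [-4, 2, -1] -> [2, -1]
  satisfied 3 clause(s); 2 remain; assigned so far: [4]
unit clause [-2] forces x2=F; simplify:
  drop 2 from [2, -1] -> [-1]
  satisfied 1 clause(s); 1 remain; assigned so far: [2, 4]
unit clause [-1] forces x1=F; simplify:
  satisfied 1 clause(s); 0 remain; assigned so far: [1, 2, 4]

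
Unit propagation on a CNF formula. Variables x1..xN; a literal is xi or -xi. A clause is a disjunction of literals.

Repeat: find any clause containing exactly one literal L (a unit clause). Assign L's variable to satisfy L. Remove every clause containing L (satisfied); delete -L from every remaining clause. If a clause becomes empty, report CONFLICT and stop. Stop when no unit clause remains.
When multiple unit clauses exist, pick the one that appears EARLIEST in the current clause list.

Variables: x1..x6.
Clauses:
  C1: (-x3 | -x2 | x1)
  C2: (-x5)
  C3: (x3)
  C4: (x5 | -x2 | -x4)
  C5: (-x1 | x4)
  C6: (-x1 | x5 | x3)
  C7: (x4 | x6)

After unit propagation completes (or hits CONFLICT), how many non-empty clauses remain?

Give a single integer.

unit clause [-5] forces x5=F; simplify:
  drop 5 from [5, -2, -4] -> [-2, -4]
  drop 5 from [-1, 5, 3] -> [-1, 3]
  satisfied 1 clause(s); 6 remain; assigned so far: [5]
unit clause [3] forces x3=T; simplify:
  drop -3 from [-3, -2, 1] -> [-2, 1]
  satisfied 2 clause(s); 4 remain; assigned so far: [3, 5]

Answer: 4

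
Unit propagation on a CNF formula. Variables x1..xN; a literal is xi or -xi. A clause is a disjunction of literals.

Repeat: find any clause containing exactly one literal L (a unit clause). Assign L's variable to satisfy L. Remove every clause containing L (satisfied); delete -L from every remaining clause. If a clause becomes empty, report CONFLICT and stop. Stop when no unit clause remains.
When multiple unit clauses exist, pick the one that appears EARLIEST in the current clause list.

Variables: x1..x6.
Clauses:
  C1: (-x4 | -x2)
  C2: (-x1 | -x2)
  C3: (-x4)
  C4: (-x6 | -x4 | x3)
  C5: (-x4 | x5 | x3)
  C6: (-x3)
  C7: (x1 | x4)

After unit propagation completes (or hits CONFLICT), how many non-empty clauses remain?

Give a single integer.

unit clause [-4] forces x4=F; simplify:
  drop 4 from [1, 4] -> [1]
  satisfied 4 clause(s); 3 remain; assigned so far: [4]
unit clause [-3] forces x3=F; simplify:
  satisfied 1 clause(s); 2 remain; assigned so far: [3, 4]
unit clause [1] forces x1=T; simplify:
  drop -1 from [-1, -2] -> [-2]
  satisfied 1 clause(s); 1 remain; assigned so far: [1, 3, 4]
unit clause [-2] forces x2=F; simplify:
  satisfied 1 clause(s); 0 remain; assigned so far: [1, 2, 3, 4]

Answer: 0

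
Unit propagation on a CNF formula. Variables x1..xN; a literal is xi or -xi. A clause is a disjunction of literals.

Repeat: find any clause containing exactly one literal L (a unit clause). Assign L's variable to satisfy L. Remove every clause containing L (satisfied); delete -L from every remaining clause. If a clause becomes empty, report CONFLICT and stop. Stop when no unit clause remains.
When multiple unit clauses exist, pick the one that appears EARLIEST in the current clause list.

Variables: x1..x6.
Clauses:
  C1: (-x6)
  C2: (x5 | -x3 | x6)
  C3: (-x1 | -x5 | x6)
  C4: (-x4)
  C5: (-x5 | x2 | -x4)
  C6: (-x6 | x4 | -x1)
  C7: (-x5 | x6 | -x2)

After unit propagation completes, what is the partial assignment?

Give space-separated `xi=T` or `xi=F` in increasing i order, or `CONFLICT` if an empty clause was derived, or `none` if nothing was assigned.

unit clause [-6] forces x6=F; simplify:
  drop 6 from [5, -3, 6] -> [5, -3]
  drop 6 from [-1, -5, 6] -> [-1, -5]
  drop 6 from [-5, 6, -2] -> [-5, -2]
  satisfied 2 clause(s); 5 remain; assigned so far: [6]
unit clause [-4] forces x4=F; simplify:
  satisfied 2 clause(s); 3 remain; assigned so far: [4, 6]

Answer: x4=F x6=F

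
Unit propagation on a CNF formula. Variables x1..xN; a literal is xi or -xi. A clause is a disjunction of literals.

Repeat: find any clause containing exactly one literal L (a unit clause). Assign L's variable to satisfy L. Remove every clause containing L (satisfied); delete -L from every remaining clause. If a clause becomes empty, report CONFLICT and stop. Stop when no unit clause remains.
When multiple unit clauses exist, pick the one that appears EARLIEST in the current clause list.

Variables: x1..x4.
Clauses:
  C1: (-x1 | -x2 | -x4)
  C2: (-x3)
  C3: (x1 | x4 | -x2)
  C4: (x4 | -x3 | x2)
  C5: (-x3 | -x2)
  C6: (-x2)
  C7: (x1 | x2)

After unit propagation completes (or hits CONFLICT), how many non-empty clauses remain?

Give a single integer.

unit clause [-3] forces x3=F; simplify:
  satisfied 3 clause(s); 4 remain; assigned so far: [3]
unit clause [-2] forces x2=F; simplify:
  drop 2 from [1, 2] -> [1]
  satisfied 3 clause(s); 1 remain; assigned so far: [2, 3]
unit clause [1] forces x1=T; simplify:
  satisfied 1 clause(s); 0 remain; assigned so far: [1, 2, 3]

Answer: 0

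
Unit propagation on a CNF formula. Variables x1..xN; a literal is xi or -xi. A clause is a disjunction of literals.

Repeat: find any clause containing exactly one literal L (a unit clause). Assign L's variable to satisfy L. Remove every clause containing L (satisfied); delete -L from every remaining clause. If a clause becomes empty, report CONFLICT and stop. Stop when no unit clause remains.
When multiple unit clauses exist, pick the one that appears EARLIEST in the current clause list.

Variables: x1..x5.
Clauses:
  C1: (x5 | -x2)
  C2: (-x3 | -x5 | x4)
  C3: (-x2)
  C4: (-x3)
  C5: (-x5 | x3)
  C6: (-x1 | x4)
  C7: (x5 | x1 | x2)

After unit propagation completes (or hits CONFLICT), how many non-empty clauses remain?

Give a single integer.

unit clause [-2] forces x2=F; simplify:
  drop 2 from [5, 1, 2] -> [5, 1]
  satisfied 2 clause(s); 5 remain; assigned so far: [2]
unit clause [-3] forces x3=F; simplify:
  drop 3 from [-5, 3] -> [-5]
  satisfied 2 clause(s); 3 remain; assigned so far: [2, 3]
unit clause [-5] forces x5=F; simplify:
  drop 5 from [5, 1] -> [1]
  satisfied 1 clause(s); 2 remain; assigned so far: [2, 3, 5]
unit clause [1] forces x1=T; simplify:
  drop -1 from [-1, 4] -> [4]
  satisfied 1 clause(s); 1 remain; assigned so far: [1, 2, 3, 5]
unit clause [4] forces x4=T; simplify:
  satisfied 1 clause(s); 0 remain; assigned so far: [1, 2, 3, 4, 5]

Answer: 0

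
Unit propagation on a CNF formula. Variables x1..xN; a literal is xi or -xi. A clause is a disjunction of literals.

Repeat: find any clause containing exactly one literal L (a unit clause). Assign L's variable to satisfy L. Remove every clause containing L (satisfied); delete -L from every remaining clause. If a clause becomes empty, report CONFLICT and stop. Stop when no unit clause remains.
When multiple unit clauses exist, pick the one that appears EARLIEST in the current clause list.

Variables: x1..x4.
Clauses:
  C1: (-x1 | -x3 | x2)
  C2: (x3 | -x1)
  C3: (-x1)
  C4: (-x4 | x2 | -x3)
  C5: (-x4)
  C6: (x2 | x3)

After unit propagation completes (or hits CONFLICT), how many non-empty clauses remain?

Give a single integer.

unit clause [-1] forces x1=F; simplify:
  satisfied 3 clause(s); 3 remain; assigned so far: [1]
unit clause [-4] forces x4=F; simplify:
  satisfied 2 clause(s); 1 remain; assigned so far: [1, 4]

Answer: 1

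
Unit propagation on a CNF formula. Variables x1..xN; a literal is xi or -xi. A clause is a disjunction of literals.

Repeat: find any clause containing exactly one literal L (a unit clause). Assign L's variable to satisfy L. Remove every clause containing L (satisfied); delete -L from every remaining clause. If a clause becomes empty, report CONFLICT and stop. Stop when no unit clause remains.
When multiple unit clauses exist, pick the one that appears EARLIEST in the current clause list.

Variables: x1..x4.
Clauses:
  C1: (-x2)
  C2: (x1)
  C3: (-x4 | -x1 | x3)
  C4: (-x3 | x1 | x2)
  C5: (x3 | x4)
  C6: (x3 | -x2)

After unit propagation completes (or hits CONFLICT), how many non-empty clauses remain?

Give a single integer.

Answer: 2

Derivation:
unit clause [-2] forces x2=F; simplify:
  drop 2 from [-3, 1, 2] -> [-3, 1]
  satisfied 2 clause(s); 4 remain; assigned so far: [2]
unit clause [1] forces x1=T; simplify:
  drop -1 from [-4, -1, 3] -> [-4, 3]
  satisfied 2 clause(s); 2 remain; assigned so far: [1, 2]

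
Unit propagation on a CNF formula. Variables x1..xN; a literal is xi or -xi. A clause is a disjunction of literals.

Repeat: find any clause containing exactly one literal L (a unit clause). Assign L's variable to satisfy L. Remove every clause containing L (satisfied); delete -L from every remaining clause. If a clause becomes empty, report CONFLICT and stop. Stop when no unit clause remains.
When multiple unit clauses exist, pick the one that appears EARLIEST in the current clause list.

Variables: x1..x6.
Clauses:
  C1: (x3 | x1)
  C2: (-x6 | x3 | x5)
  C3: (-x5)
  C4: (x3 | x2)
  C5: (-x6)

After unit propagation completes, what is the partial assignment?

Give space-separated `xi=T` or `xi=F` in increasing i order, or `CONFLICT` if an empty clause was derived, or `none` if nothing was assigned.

unit clause [-5] forces x5=F; simplify:
  drop 5 from [-6, 3, 5] -> [-6, 3]
  satisfied 1 clause(s); 4 remain; assigned so far: [5]
unit clause [-6] forces x6=F; simplify:
  satisfied 2 clause(s); 2 remain; assigned so far: [5, 6]

Answer: x5=F x6=F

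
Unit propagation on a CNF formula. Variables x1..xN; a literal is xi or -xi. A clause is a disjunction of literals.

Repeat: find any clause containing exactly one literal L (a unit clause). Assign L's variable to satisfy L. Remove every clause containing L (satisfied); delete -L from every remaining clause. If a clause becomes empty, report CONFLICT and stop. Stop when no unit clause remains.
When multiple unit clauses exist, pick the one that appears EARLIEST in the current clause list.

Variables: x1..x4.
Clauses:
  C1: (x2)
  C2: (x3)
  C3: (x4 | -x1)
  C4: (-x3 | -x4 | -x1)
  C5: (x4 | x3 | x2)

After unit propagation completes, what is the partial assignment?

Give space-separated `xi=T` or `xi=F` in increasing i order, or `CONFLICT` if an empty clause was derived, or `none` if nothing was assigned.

unit clause [2] forces x2=T; simplify:
  satisfied 2 clause(s); 3 remain; assigned so far: [2]
unit clause [3] forces x3=T; simplify:
  drop -3 from [-3, -4, -1] -> [-4, -1]
  satisfied 1 clause(s); 2 remain; assigned so far: [2, 3]

Answer: x2=T x3=T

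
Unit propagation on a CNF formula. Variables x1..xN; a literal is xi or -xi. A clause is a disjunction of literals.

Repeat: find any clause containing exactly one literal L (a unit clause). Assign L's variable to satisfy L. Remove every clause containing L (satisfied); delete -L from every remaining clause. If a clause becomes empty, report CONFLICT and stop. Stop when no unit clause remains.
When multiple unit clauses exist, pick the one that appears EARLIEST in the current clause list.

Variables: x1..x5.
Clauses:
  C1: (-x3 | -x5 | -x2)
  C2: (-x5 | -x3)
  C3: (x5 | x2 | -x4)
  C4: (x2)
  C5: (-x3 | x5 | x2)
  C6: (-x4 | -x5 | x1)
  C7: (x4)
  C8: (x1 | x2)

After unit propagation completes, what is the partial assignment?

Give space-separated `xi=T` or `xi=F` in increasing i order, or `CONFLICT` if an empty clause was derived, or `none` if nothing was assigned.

unit clause [2] forces x2=T; simplify:
  drop -2 from [-3, -5, -2] -> [-3, -5]
  satisfied 4 clause(s); 4 remain; assigned so far: [2]
unit clause [4] forces x4=T; simplify:
  drop -4 from [-4, -5, 1] -> [-5, 1]
  satisfied 1 clause(s); 3 remain; assigned so far: [2, 4]

Answer: x2=T x4=T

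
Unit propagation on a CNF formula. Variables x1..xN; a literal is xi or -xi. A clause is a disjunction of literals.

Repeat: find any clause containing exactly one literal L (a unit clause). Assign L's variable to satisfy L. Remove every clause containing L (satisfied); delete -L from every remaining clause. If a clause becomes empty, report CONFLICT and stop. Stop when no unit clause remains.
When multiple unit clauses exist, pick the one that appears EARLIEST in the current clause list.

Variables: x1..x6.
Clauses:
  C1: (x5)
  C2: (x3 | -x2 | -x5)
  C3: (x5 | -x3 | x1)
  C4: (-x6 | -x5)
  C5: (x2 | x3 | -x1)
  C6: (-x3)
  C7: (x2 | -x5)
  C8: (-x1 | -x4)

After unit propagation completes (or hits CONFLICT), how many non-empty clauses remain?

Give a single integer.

unit clause [5] forces x5=T; simplify:
  drop -5 from [3, -2, -5] -> [3, -2]
  drop -5 from [-6, -5] -> [-6]
  drop -5 from [2, -5] -> [2]
  satisfied 2 clause(s); 6 remain; assigned so far: [5]
unit clause [-6] forces x6=F; simplify:
  satisfied 1 clause(s); 5 remain; assigned so far: [5, 6]
unit clause [-3] forces x3=F; simplify:
  drop 3 from [3, -2] -> [-2]
  drop 3 from [2, 3, -1] -> [2, -1]
  satisfied 1 clause(s); 4 remain; assigned so far: [3, 5, 6]
unit clause [-2] forces x2=F; simplify:
  drop 2 from [2, -1] -> [-1]
  drop 2 from [2] -> [] (empty!)
  satisfied 1 clause(s); 3 remain; assigned so far: [2, 3, 5, 6]
CONFLICT (empty clause)

Answer: 2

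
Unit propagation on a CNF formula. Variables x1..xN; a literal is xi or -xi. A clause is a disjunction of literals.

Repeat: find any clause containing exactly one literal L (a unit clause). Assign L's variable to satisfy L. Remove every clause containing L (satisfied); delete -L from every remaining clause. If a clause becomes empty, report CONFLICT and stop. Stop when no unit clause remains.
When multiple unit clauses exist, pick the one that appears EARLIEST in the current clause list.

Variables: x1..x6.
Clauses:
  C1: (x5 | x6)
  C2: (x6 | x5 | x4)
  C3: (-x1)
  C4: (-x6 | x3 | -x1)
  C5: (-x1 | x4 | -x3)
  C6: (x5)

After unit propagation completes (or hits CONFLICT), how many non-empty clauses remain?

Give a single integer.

Answer: 0

Derivation:
unit clause [-1] forces x1=F; simplify:
  satisfied 3 clause(s); 3 remain; assigned so far: [1]
unit clause [5] forces x5=T; simplify:
  satisfied 3 clause(s); 0 remain; assigned so far: [1, 5]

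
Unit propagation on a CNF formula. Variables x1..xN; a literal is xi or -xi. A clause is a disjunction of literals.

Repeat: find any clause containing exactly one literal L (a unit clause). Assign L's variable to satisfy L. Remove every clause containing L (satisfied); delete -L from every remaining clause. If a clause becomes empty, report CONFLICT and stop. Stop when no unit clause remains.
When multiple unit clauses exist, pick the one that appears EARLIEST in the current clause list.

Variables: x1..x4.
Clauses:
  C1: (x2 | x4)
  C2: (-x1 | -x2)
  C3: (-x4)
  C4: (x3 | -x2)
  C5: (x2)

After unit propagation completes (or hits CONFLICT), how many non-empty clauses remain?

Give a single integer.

Answer: 0

Derivation:
unit clause [-4] forces x4=F; simplify:
  drop 4 from [2, 4] -> [2]
  satisfied 1 clause(s); 4 remain; assigned so far: [4]
unit clause [2] forces x2=T; simplify:
  drop -2 from [-1, -2] -> [-1]
  drop -2 from [3, -2] -> [3]
  satisfied 2 clause(s); 2 remain; assigned so far: [2, 4]
unit clause [-1] forces x1=F; simplify:
  satisfied 1 clause(s); 1 remain; assigned so far: [1, 2, 4]
unit clause [3] forces x3=T; simplify:
  satisfied 1 clause(s); 0 remain; assigned so far: [1, 2, 3, 4]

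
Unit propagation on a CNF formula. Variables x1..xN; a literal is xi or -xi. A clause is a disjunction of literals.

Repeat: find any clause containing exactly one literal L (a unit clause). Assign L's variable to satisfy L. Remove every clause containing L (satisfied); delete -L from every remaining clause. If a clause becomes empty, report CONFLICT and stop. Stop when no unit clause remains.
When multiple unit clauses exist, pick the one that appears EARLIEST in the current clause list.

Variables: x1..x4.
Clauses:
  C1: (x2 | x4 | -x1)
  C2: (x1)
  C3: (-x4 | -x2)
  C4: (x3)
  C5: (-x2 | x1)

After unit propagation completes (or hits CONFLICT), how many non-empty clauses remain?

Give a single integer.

unit clause [1] forces x1=T; simplify:
  drop -1 from [2, 4, -1] -> [2, 4]
  satisfied 2 clause(s); 3 remain; assigned so far: [1]
unit clause [3] forces x3=T; simplify:
  satisfied 1 clause(s); 2 remain; assigned so far: [1, 3]

Answer: 2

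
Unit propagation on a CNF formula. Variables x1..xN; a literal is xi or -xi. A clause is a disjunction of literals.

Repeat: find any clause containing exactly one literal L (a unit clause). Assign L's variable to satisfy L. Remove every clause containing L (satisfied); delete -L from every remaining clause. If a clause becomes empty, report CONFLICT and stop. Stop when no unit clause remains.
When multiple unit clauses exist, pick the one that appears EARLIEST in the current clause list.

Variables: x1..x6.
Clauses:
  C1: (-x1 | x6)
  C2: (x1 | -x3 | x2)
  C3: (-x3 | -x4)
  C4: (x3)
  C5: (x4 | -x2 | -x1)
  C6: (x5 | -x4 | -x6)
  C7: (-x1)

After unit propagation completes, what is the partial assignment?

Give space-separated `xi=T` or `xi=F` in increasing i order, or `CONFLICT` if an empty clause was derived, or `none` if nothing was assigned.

Answer: x1=F x2=T x3=T x4=F

Derivation:
unit clause [3] forces x3=T; simplify:
  drop -3 from [1, -3, 2] -> [1, 2]
  drop -3 from [-3, -4] -> [-4]
  satisfied 1 clause(s); 6 remain; assigned so far: [3]
unit clause [-4] forces x4=F; simplify:
  drop 4 from [4, -2, -1] -> [-2, -1]
  satisfied 2 clause(s); 4 remain; assigned so far: [3, 4]
unit clause [-1] forces x1=F; simplify:
  drop 1 from [1, 2] -> [2]
  satisfied 3 clause(s); 1 remain; assigned so far: [1, 3, 4]
unit clause [2] forces x2=T; simplify:
  satisfied 1 clause(s); 0 remain; assigned so far: [1, 2, 3, 4]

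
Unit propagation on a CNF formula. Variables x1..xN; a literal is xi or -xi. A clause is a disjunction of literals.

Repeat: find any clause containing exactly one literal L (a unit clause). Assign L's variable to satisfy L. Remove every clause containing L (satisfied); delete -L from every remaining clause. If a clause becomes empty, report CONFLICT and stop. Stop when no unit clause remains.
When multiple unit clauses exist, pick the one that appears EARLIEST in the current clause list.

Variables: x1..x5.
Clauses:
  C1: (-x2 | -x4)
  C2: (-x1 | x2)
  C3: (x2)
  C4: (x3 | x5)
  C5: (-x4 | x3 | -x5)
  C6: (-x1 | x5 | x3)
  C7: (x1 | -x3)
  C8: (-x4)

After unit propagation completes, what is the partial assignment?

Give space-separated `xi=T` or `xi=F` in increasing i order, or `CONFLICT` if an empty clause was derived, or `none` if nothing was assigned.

Answer: x2=T x4=F

Derivation:
unit clause [2] forces x2=T; simplify:
  drop -2 from [-2, -4] -> [-4]
  satisfied 2 clause(s); 6 remain; assigned so far: [2]
unit clause [-4] forces x4=F; simplify:
  satisfied 3 clause(s); 3 remain; assigned so far: [2, 4]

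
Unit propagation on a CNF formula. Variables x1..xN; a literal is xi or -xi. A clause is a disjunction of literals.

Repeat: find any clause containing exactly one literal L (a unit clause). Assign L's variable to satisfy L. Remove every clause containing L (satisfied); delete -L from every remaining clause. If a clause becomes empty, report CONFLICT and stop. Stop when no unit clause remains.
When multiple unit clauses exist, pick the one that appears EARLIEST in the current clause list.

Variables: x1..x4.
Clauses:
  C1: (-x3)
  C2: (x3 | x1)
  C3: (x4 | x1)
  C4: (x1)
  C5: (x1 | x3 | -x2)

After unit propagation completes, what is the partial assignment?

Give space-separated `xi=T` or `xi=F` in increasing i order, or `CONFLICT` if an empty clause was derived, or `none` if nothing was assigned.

unit clause [-3] forces x3=F; simplify:
  drop 3 from [3, 1] -> [1]
  drop 3 from [1, 3, -2] -> [1, -2]
  satisfied 1 clause(s); 4 remain; assigned so far: [3]
unit clause [1] forces x1=T; simplify:
  satisfied 4 clause(s); 0 remain; assigned so far: [1, 3]

Answer: x1=T x3=F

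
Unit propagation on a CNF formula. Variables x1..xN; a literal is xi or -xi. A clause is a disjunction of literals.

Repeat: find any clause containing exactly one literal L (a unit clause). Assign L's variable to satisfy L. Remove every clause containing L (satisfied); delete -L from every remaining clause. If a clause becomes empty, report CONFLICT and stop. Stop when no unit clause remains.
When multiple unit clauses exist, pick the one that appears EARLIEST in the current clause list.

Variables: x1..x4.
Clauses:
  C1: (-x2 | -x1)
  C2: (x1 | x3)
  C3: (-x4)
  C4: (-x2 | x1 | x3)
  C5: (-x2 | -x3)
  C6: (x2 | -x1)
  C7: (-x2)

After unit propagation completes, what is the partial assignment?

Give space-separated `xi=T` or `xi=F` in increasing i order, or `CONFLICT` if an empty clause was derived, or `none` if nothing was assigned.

Answer: x1=F x2=F x3=T x4=F

Derivation:
unit clause [-4] forces x4=F; simplify:
  satisfied 1 clause(s); 6 remain; assigned so far: [4]
unit clause [-2] forces x2=F; simplify:
  drop 2 from [2, -1] -> [-1]
  satisfied 4 clause(s); 2 remain; assigned so far: [2, 4]
unit clause [-1] forces x1=F; simplify:
  drop 1 from [1, 3] -> [3]
  satisfied 1 clause(s); 1 remain; assigned so far: [1, 2, 4]
unit clause [3] forces x3=T; simplify:
  satisfied 1 clause(s); 0 remain; assigned so far: [1, 2, 3, 4]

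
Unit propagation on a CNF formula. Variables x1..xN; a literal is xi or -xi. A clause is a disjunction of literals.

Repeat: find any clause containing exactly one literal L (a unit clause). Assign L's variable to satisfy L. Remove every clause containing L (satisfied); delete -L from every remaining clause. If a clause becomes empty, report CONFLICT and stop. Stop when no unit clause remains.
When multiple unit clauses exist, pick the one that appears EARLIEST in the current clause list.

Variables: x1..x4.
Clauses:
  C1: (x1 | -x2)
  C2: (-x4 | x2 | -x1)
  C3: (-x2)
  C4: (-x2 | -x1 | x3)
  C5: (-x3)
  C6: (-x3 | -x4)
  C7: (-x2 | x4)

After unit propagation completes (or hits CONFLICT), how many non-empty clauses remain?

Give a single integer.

unit clause [-2] forces x2=F; simplify:
  drop 2 from [-4, 2, -1] -> [-4, -1]
  satisfied 4 clause(s); 3 remain; assigned so far: [2]
unit clause [-3] forces x3=F; simplify:
  satisfied 2 clause(s); 1 remain; assigned so far: [2, 3]

Answer: 1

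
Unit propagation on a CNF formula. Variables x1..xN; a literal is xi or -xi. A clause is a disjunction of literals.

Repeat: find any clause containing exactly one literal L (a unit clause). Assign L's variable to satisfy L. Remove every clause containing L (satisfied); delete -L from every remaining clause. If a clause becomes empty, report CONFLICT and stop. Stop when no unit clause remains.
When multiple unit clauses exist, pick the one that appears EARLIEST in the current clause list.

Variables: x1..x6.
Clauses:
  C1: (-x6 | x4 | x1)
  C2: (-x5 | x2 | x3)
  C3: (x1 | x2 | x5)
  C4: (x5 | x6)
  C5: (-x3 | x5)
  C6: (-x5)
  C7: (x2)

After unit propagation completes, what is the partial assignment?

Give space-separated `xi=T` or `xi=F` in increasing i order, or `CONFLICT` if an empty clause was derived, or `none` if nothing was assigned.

unit clause [-5] forces x5=F; simplify:
  drop 5 from [1, 2, 5] -> [1, 2]
  drop 5 from [5, 6] -> [6]
  drop 5 from [-3, 5] -> [-3]
  satisfied 2 clause(s); 5 remain; assigned so far: [5]
unit clause [6] forces x6=T; simplify:
  drop -6 from [-6, 4, 1] -> [4, 1]
  satisfied 1 clause(s); 4 remain; assigned so far: [5, 6]
unit clause [-3] forces x3=F; simplify:
  satisfied 1 clause(s); 3 remain; assigned so far: [3, 5, 6]
unit clause [2] forces x2=T; simplify:
  satisfied 2 clause(s); 1 remain; assigned so far: [2, 3, 5, 6]

Answer: x2=T x3=F x5=F x6=T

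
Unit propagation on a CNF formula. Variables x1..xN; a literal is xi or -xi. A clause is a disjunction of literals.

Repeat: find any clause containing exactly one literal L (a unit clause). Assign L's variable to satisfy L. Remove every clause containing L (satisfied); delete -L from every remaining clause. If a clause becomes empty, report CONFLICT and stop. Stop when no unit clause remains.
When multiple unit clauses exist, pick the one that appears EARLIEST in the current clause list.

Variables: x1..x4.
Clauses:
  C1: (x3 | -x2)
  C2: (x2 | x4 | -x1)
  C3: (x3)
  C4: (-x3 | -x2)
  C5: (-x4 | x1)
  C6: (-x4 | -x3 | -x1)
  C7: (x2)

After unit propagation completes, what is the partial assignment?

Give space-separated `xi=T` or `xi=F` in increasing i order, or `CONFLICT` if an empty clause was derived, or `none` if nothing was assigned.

Answer: CONFLICT

Derivation:
unit clause [3] forces x3=T; simplify:
  drop -3 from [-3, -2] -> [-2]
  drop -3 from [-4, -3, -1] -> [-4, -1]
  satisfied 2 clause(s); 5 remain; assigned so far: [3]
unit clause [-2] forces x2=F; simplify:
  drop 2 from [2, 4, -1] -> [4, -1]
  drop 2 from [2] -> [] (empty!)
  satisfied 1 clause(s); 4 remain; assigned so far: [2, 3]
CONFLICT (empty clause)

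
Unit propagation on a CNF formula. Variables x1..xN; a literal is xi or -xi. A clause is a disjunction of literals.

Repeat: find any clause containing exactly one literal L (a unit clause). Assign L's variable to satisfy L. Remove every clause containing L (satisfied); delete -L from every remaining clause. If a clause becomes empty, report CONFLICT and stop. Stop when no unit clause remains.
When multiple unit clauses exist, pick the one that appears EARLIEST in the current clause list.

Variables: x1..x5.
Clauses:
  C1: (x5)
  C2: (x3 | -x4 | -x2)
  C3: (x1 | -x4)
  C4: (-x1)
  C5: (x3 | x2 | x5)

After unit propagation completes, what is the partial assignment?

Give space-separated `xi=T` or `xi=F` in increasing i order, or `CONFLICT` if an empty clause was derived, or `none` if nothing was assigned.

Answer: x1=F x4=F x5=T

Derivation:
unit clause [5] forces x5=T; simplify:
  satisfied 2 clause(s); 3 remain; assigned so far: [5]
unit clause [-1] forces x1=F; simplify:
  drop 1 from [1, -4] -> [-4]
  satisfied 1 clause(s); 2 remain; assigned so far: [1, 5]
unit clause [-4] forces x4=F; simplify:
  satisfied 2 clause(s); 0 remain; assigned so far: [1, 4, 5]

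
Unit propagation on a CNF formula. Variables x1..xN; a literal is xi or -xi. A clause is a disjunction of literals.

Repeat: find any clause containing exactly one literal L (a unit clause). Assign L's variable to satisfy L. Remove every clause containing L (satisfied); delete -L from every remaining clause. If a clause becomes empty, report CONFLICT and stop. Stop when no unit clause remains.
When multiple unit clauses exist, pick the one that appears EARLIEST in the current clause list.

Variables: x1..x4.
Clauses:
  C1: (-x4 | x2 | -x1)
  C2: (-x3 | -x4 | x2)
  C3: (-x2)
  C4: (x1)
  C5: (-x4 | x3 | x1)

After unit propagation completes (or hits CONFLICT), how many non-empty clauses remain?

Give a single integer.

unit clause [-2] forces x2=F; simplify:
  drop 2 from [-4, 2, -1] -> [-4, -1]
  drop 2 from [-3, -4, 2] -> [-3, -4]
  satisfied 1 clause(s); 4 remain; assigned so far: [2]
unit clause [1] forces x1=T; simplify:
  drop -1 from [-4, -1] -> [-4]
  satisfied 2 clause(s); 2 remain; assigned so far: [1, 2]
unit clause [-4] forces x4=F; simplify:
  satisfied 2 clause(s); 0 remain; assigned so far: [1, 2, 4]

Answer: 0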